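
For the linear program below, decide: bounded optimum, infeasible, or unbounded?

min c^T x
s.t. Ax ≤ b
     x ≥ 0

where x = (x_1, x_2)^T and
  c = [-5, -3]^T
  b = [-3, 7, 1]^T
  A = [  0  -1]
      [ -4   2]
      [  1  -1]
Feasible point: (0, 3) satisfies every constraint, so the LP is feasible.
Direction d = (1, 1): for each constraint row a, a·d ≤ 0 —
  (0)(1) + (-1)(1) = -1 ≤ 0
  (-4)(1) + (2)(1) = -2 ≤ 0
  (1)(1) + (-1)(1) = 0 ≤ 0
and d ≥ 0, so (0, 3) + t·d stays feasible for every t ≥ 0. Along this ray z = -5x_1 - 3x_2 changes by -8 per unit t, so z → −∞.

The LP is unbounded; z can be made arbitrarily small.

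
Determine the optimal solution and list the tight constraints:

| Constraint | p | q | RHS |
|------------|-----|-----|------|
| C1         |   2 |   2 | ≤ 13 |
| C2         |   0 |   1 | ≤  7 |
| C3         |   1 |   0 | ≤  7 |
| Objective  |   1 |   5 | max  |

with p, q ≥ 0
Optimal: p = 0, q = 6.5
Slack at optimum:
  C1: slack = 0 (binding)
  C2: slack = 0.5
  C3: slack = 7
  p ≥ 0: p = 0 (binding)
  q ≥ 0: q = 6.5
Binding constraints: C1, p ≥ 0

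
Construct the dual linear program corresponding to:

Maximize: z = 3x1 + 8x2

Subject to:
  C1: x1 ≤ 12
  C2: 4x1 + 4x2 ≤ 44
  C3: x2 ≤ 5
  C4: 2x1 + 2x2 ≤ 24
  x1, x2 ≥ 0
Minimize: z = 12y1 + 44y2 + 5y3 + 24y4

Subject to:
  C1: -y1 - 4y2 - 2y4 ≤ -3
  C2: -4y2 - y3 - 2y4 ≤ -8
  y1, y2, y3, y4 ≥ 0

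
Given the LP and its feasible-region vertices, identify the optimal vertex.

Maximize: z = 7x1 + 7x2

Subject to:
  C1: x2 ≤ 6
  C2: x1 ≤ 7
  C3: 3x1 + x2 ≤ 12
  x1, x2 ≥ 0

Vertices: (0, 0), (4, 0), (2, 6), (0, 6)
Evaluating z = 7x1 + 7x2 at each vertex:
  (0, 0): z = 0
  (4, 0): z = 28
  (2, 6): z = 56
  (0, 6): z = 42

The largest value is z = 56, attained at (2, 6).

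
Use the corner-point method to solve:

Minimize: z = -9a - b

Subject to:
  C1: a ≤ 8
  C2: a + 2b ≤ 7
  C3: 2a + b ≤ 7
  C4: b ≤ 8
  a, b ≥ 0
Each vertex is the intersection of two constraint boundaries that also satisfies all remaining constraints:
  a = 0 and b = 0 → (0, 0)
  2a + b = 7 and b = 0 → (3.5, 0)
  a + 2b = 7 and 2a + b = 7 → (2.333, 2.333)
  a + 2b = 7 and a = 0 → (0, 3.5)

Evaluating z = -9a - b at each vertex:
  (0, 0): z = 0
  (3.5, 0): z = -31.5
  (2.333, 2.333): z = -23.33
  (0, 3.5): z = -3.5

The minimum is at (3.5, 0) with z = -31.5.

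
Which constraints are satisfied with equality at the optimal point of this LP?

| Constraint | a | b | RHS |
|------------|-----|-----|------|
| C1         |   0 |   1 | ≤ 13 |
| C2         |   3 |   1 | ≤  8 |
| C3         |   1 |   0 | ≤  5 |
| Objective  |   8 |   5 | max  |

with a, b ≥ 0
Optimal: a = 0, b = 8
Slack at optimum:
  C1: slack = 5
  C2: slack = 0 (binding)
  C3: slack = 5
  a ≥ 0: a = 0 (binding)
  b ≥ 0: b = 8
Binding constraints: C2, a ≥ 0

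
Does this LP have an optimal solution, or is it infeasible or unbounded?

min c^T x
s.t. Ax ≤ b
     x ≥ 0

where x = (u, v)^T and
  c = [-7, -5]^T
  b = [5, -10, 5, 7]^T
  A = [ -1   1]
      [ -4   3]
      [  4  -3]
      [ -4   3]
One constraint requires 4u - 3v ≤ 5, while the constraint -4u + 3v ≤ -10 is equivalent to 4u - 3v ≥ 10. Together they would need 10 ≤ 4u - 3v ≤ 5, which is impossible since 10 > 5. No point satisfies all constraints.

Infeasible — the constraint set is empty.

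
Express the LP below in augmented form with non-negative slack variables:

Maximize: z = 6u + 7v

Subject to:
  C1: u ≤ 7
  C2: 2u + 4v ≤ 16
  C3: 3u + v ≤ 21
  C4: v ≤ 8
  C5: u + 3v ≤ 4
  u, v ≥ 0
max z = 6u + 7v

s.t.
  u + s1 = 7
  2u + 4v + s2 = 16
  3u + v + s3 = 21
  v + s4 = 8
  u + 3v + s5 = 4
  u, v, s1, s2, s3, s4, s5 ≥ 0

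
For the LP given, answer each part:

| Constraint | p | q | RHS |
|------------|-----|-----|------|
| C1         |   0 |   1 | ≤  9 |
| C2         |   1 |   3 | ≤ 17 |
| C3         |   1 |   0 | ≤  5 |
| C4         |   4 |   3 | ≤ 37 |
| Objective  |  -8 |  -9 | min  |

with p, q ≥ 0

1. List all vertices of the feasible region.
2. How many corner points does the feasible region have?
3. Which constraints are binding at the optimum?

1. (0, 0), (5, 0), (5, 4), (0, 5.667)
2. 4
3. C2, C3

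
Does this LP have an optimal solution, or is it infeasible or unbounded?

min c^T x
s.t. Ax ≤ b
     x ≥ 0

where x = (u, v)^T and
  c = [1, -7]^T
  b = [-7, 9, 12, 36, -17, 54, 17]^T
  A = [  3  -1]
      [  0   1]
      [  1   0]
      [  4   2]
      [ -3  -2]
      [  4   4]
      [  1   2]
The point (0, 8.5) satisfies every constraint, so the LP is feasible; the constraints give u ≤ 12 and v ≤ 9, which with u, v ≥ 0 keep the feasible region inside a bounded box. A feasible, bounded LP attains a finite optimum at a vertex.

Evaluating z = u - 7v at each vertex:
  (0.3333, 8): z = -55.67
  (0.4286, 8.286): z = -57.57
  (0, 8.5): z = -59.5

Bounded optimum: z* = -59.5 at (0, 8.5).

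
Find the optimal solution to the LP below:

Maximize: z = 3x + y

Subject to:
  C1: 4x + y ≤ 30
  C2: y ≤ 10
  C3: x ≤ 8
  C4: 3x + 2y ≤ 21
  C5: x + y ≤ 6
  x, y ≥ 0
Each vertex is the intersection of two constraint boundaries that also satisfies all remaining constraints:
  x = 0 and y = 0 → (0, 0)
  x + y = 6 and y = 0 → (6, 0)
  x + y = 6 and x = 0 → (0, 6)

Evaluating z = 3x + y at each vertex:
  (0, 0): z = 0
  (6, 0): z = 18
  (0, 6): z = 6

The maximum is at (6, 0) with z = 18.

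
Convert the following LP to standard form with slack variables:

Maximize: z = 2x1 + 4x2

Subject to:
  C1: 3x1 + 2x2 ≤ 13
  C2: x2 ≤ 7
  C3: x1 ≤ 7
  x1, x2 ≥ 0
max z = 2x1 + 4x2

s.t.
  3x1 + 2x2 + s1 = 13
  x2 + s2 = 7
  x1 + s3 = 7
  x1, x2, s1, s2, s3 ≥ 0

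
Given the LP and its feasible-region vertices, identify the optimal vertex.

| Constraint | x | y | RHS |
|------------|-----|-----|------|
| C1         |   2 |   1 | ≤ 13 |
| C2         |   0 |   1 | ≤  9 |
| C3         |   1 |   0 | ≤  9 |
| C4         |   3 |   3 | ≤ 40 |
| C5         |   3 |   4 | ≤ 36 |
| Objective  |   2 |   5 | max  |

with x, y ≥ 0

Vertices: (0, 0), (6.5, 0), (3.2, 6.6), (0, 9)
Evaluating z = 2x + 5y at each vertex:
  (0, 0): z = 0
  (6.5, 0): z = 13
  (3.2, 6.6): z = 39.4
  (0, 9): z = 45

The largest value is z = 45, attained at (0, 9).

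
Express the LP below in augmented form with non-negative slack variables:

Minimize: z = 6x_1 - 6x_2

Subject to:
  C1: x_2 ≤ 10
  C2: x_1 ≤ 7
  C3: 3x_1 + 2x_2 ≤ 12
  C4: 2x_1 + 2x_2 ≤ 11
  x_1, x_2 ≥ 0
min z = 6x_1 - 6x_2

s.t.
  x_2 + s1 = 10
  x_1 + s2 = 7
  3x_1 + 2x_2 + s3 = 12
  2x_1 + 2x_2 + s4 = 11
  x_1, x_2, s1, s2, s3, s4 ≥ 0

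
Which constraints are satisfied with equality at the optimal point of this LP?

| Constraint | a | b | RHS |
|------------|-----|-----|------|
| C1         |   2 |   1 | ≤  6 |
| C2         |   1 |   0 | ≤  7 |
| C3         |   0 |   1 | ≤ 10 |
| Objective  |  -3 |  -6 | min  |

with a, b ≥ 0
Optimal: a = 0, b = 6
Slack at optimum:
  C1: slack = 0 (binding)
  C2: slack = 7
  C3: slack = 4
  a ≥ 0: a = 0 (binding)
  b ≥ 0: b = 6
Binding constraints: C1, a ≥ 0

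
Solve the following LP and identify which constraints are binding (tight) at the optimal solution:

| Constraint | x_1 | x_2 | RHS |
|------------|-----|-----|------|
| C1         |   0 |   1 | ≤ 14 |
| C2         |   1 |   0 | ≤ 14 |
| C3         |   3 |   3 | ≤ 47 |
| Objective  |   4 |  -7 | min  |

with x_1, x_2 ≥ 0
Optimal: x_1 = 0, x_2 = 14
Binding: C1, x_1 ≥ 0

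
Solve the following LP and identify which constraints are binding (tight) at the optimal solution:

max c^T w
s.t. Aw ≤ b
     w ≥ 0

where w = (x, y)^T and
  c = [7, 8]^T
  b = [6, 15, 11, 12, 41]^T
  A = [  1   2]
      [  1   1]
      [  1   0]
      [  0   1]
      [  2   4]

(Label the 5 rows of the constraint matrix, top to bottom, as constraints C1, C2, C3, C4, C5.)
Optimal: x = 6, y = 0
Slack at optimum:
  C1: slack = 0 (binding)
  C2: slack = 9
  C3: slack = 5
  C4: slack = 12
  C5: slack = 29
  x ≥ 0: x = 6
  y ≥ 0: y = 0 (binding)
Binding constraints: C1, y ≥ 0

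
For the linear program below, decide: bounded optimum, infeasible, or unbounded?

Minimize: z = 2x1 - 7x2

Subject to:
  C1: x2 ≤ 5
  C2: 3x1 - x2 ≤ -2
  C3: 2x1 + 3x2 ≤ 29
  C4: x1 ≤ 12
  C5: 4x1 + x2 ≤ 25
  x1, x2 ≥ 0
The point (0, 5) satisfies every constraint, so the LP is feasible; the constraints give x1 ≤ 12 and x2 ≤ 5, which with x1, x2 ≥ 0 keep the feasible region inside a bounded box. A feasible, bounded LP attains a finite optimum at a vertex.

The LP has an optimal solution: (0, 5) with z = -35.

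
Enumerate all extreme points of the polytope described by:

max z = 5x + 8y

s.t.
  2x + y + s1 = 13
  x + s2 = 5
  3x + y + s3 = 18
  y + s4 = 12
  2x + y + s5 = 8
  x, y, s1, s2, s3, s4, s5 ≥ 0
Each vertex is the intersection of two constraint boundaries that also satisfies all remaining constraints:
  x = 0 and y = 0 → (0, 0)
  2x + y = 8 and y = 0 → (4, 0)
  2x + y = 8 and x = 0 → (0, 8)

Vertices: (0, 0), (4, 0), (0, 8)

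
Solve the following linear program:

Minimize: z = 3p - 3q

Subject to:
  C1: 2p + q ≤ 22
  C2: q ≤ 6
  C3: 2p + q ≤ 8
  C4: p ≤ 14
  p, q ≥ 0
p = 0, q = 6, z = -18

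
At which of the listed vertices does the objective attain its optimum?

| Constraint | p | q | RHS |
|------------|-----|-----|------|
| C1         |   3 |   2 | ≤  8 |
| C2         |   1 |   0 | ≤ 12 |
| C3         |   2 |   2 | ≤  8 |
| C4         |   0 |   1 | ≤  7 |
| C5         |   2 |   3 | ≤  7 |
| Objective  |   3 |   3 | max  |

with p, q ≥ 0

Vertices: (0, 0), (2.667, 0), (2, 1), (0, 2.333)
(2, 1) with z = 9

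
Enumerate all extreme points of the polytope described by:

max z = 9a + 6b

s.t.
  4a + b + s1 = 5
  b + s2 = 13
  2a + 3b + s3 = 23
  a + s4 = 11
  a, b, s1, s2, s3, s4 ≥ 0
Each vertex is the intersection of two constraint boundaries that also satisfies all remaining constraints:
  a = 0 and b = 0 → (0, 0)
  4a + b = 5 and b = 0 → (1.25, 0)
  4a + b = 5 and a = 0 → (0, 5)

Vertices: (0, 0), (1.25, 0), (0, 5)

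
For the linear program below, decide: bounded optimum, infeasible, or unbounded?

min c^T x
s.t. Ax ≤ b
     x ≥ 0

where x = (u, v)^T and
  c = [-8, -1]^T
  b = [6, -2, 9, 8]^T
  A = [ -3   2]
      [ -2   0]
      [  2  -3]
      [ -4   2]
Feasible point: (1, 0) satisfies every constraint, so the LP is feasible.
Direction d = (1, 1): for each constraint row a, a·d ≤ 0 —
  (-3)(1) + (2)(1) = -1 ≤ 0
  (-2)(1) + (0)(1) = -2 ≤ 0
  (2)(1) + (-3)(1) = -1 ≤ 0
  (-4)(1) + (2)(1) = -2 ≤ 0
and d ≥ 0, so (1, 0) + t·d stays feasible for every t ≥ 0. Along this ray z = -8u - v changes by -9 per unit t, so z → −∞.

Unbounded — the objective can decrease without bound over the feasible region.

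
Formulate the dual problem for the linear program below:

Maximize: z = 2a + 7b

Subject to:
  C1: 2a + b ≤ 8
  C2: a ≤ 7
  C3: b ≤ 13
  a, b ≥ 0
Minimize: z = 8y1 + 7y2 + 13y3

Subject to:
  C1: -2y1 - y2 ≤ -2
  C2: -y1 - y3 ≤ -7
  y1, y2, y3 ≥ 0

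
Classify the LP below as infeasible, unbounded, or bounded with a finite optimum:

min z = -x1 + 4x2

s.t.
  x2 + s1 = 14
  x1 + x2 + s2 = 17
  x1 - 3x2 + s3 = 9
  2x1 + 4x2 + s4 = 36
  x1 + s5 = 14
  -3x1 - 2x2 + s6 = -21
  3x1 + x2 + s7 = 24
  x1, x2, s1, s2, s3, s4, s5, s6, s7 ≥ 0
The point (8, 0) satisfies every constraint, so the LP is feasible; the constraints give x1 ≤ 14 and x2 ≤ 14, which with x1, x2 ≥ 0 keep the feasible region inside a bounded box. A feasible, bounded LP attains a finite optimum at a vertex.

Evaluating z = -x1 + 4x2 at each vertex:
  (7, 0): z = -7
  (8, 0): z = -8
  (6, 6): z = 18
  (1.5, 8.25): z = 31.5

The LP has an optimal solution: (8, 0) with z = -8.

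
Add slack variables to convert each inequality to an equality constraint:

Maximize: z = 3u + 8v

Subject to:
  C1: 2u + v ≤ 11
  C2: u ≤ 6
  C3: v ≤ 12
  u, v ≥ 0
max z = 3u + 8v

s.t.
  2u + v + s1 = 11
  u + s2 = 6
  v + s3 = 12
  u, v, s1, s2, s3 ≥ 0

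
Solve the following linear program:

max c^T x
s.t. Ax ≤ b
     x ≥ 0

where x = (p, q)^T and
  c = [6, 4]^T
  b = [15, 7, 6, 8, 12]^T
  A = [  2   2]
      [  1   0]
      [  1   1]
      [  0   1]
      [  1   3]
Each vertex is the intersection of two constraint boundaries that also satisfies all remaining constraints:
  p = 0 and q = 0 → (0, 0)
  p + q = 6 and q = 0 → (6, 0)
  p + q = 6 and p + 3q = 12 → (3, 3)
  p + 3q = 12 and p = 0 → (0, 4)

Evaluating z = 6p + 4q at each vertex:
  (0, 0): z = 0
  (6, 0): z = 36
  (3, 3): z = 30
  (0, 4): z = 16

The maximum is at (6, 0) with z = 36.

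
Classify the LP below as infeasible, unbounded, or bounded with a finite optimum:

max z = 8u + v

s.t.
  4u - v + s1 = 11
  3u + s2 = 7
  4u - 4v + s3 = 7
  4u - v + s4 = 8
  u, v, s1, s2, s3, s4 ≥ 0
Feasible point: (0, 0) satisfies every constraint, so the LP is feasible.
Direction d = (0, 1): for each constraint row a, a·d ≤ 0 —
  (4)(0) + (-1)(1) = -1 ≤ 0
  (3)(0) + (0)(1) = 0 ≤ 0
  (4)(0) + (-4)(1) = -4 ≤ 0
  (4)(0) + (-1)(1) = -1 ≤ 0
and d ≥ 0, so (0, 0) + t·d stays feasible for every t ≥ 0. Along this ray z = 8u + v changes by 1 per unit t, so z → +∞.

Unbounded: there is a feasible ray along which z → +∞.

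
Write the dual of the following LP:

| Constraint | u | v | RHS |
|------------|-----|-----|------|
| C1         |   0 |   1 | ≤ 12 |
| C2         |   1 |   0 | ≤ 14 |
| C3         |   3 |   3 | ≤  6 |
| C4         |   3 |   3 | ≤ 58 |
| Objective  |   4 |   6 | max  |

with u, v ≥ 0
Minimize: z = 12y1 + 14y2 + 6y3 + 58y4

Subject to:
  C1: -y2 - 3y3 - 3y4 ≤ -4
  C2: -y1 - 3y3 - 3y4 ≤ -6
  y1, y2, y3, y4 ≥ 0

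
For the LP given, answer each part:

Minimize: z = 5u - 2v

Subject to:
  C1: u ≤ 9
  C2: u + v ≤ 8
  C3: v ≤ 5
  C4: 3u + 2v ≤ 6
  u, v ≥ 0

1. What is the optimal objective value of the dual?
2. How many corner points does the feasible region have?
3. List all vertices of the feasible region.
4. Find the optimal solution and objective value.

1. -6 (by strong duality, equal to the primal optimum)
2. 3
3. (0, 0), (2, 0), (0, 3)
4. u = 0, v = 3, z = -6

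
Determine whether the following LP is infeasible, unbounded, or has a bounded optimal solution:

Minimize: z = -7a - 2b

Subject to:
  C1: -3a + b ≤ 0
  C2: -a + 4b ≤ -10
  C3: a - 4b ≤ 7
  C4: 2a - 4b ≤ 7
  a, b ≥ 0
C3 requires a - 4b ≤ 7, while C2 (-a + 4b ≤ -10) is equivalent to a - 4b ≥ 10. Together they would need 10 ≤ a - 4b ≤ 7, which is impossible since 10 > 7. No point satisfies all constraints.

Infeasible — the constraint set is empty.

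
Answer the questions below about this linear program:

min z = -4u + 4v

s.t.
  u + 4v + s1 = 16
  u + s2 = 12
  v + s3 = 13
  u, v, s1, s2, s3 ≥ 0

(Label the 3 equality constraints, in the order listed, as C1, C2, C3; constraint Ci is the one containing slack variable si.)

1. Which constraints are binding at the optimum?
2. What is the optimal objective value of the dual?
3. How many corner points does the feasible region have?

1. C2, v ≥ 0
2. -48 (by strong duality, equal to the primal optimum)
3. 4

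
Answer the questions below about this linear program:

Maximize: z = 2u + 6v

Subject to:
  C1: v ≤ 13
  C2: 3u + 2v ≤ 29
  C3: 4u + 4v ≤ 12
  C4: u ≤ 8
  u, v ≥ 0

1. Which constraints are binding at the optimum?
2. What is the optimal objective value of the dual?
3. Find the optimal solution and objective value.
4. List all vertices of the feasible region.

1. C3, u ≥ 0
2. 18 (by strong duality, equal to the primal optimum)
3. u = 0, v = 3, z = 18
4. (0, 0), (3, 0), (0, 3)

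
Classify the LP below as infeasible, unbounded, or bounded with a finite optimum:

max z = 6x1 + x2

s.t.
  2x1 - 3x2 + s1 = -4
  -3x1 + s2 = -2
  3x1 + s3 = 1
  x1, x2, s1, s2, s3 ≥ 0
The row 3x1 + s3 = 1 with s3 ≥ 0 requires 3x1 ≤ 1, while the row -3x1 + s2 = -2 with s2 ≥ 0 is equivalent to 3x1 ≥ 2. Together they would need 2 ≤ 3x1 ≤ 1, which is impossible since 2 > 1. No point satisfies all constraints.

The feasible region is empty; the LP is infeasible.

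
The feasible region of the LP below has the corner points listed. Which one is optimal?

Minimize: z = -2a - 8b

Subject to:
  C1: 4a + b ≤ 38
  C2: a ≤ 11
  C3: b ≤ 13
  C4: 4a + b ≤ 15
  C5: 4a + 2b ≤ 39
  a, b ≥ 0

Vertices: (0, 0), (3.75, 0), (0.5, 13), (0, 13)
Evaluating z = -2a - 8b at each vertex:
  (0, 0): z = 0
  (3.75, 0): z = -7.5
  (0.5, 13): z = -105
  (0, 13): z = -104

The smallest value is z = -105, attained at (0.5, 13).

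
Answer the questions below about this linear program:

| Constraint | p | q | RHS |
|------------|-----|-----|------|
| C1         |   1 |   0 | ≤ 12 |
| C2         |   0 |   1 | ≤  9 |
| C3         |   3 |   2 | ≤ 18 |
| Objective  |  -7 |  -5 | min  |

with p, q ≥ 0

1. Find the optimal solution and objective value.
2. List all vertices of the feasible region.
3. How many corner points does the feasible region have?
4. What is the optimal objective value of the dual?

1. p = 0, q = 9, z = -45
2. (0, 0), (6, 0), (0, 9)
3. 3
4. -45 (by strong duality, equal to the primal optimum)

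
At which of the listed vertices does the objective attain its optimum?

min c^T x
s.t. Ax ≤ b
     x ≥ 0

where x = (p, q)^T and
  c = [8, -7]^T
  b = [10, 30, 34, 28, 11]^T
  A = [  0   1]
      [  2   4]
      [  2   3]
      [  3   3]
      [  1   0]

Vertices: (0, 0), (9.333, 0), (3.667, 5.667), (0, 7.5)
(0, 7.5) with z = -52.5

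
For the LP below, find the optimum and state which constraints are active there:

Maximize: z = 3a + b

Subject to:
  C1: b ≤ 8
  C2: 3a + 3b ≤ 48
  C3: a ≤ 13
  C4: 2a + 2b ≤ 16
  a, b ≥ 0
Optimal: a = 8, b = 0
Slack at optimum:
  C1: slack = 8
  C2: slack = 24
  C3: slack = 5
  C4: slack = 0 (binding)
  a ≥ 0: a = 8
  b ≥ 0: b = 0 (binding)
Binding constraints: C4, b ≥ 0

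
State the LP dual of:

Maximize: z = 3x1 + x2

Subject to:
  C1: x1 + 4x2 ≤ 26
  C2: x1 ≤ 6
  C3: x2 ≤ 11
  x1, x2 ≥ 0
Minimize: z = 26y1 + 6y2 + 11y3

Subject to:
  C1: -y1 - y2 ≤ -3
  C2: -4y1 - y3 ≤ -1
  y1, y2, y3 ≥ 0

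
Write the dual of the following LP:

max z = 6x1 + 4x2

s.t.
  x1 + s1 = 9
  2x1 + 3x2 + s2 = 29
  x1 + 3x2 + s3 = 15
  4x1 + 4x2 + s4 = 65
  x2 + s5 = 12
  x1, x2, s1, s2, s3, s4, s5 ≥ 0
Minimize: z = 9y1 + 29y2 + 15y3 + 65y4 + 12y5

Subject to:
  C1: -y1 - 2y2 - y3 - 4y4 ≤ -6
  C2: -3y2 - 3y3 - 4y4 - y5 ≤ -4
  y1, y2, y3, y4, y5 ≥ 0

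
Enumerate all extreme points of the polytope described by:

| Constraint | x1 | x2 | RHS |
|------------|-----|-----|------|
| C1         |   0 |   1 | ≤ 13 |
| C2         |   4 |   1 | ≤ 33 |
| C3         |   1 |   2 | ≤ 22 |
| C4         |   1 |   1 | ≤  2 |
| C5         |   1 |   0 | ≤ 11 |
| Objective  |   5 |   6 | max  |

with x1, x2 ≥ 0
Each vertex is the intersection of two constraint boundaries that also satisfies all remaining constraints:
  x1 = 0 and x2 = 0 → (0, 0)
  x1 + x2 = 2 and x2 = 0 → (2, 0)
  x1 + x2 = 2 and x1 = 0 → (0, 2)

Vertices: (0, 0), (2, 0), (0, 2)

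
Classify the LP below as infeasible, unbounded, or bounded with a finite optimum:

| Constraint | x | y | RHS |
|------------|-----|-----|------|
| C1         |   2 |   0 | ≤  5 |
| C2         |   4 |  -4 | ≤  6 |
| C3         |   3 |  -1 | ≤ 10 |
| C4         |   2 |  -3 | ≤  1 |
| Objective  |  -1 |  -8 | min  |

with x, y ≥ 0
Feasible point: (0, 0) satisfies every constraint, so the LP is feasible.
Direction d = (0, 1): for each constraint row a, a·d ≤ 0 —
  (2)(0) + (0)(1) = 0 ≤ 0
  (4)(0) + (-4)(1) = -4 ≤ 0
  (3)(0) + (-1)(1) = -1 ≤ 0
  (2)(0) + (-3)(1) = -3 ≤ 0
and d ≥ 0, so (0, 0) + t·d stays feasible for every t ≥ 0. Along this ray z = -x - 8y changes by -8 per unit t, so z → −∞.

Unbounded: there is a feasible ray along which z → −∞.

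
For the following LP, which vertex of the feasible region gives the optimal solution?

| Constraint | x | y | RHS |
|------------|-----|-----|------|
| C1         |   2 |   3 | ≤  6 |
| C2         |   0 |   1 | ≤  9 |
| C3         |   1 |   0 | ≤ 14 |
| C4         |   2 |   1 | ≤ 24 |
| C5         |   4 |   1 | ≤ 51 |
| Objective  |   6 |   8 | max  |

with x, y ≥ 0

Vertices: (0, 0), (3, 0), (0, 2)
(3, 0) with z = 18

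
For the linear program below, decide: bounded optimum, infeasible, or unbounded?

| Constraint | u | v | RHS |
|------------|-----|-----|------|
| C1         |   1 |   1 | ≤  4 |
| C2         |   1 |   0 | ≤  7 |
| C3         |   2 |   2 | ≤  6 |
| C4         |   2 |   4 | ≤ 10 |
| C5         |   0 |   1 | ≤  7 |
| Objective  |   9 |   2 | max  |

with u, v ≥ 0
The point (3, 0) satisfies every constraint, so the LP is feasible; the constraints give u ≤ 7 and v ≤ 7, which with u, v ≥ 0 keep the feasible region inside a bounded box. A feasible, bounded LP attains a finite optimum at a vertex.

Evaluating z = 9u + 2v at each vertex:
  (0, 0): z = 0
  (3, 0): z = 27
  (1, 2): z = 13
  (0, 2.5): z = 5

Bounded optimum: z* = 27 at (3, 0).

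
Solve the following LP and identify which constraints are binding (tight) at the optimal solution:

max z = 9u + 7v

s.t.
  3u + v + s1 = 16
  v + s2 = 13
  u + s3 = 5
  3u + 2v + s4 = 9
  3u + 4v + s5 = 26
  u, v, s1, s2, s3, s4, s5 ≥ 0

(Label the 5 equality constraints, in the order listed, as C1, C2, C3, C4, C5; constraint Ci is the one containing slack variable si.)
Optimal: u = 0, v = 4.5
Slack at optimum:
  C1: slack = 11.5
  C2: slack = 8.5
  C3: slack = 5
  C4: slack = 0 (binding)
  C5: slack = 8
  u ≥ 0: u = 0 (binding)
  v ≥ 0: v = 4.5
Binding constraints: C4, u ≥ 0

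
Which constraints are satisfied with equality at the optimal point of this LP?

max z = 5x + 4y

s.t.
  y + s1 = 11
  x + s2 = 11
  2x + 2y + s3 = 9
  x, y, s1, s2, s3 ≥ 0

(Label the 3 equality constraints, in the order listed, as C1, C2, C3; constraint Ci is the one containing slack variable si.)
Optimal: x = 4.5, y = 0
Binding: C3, y ≥ 0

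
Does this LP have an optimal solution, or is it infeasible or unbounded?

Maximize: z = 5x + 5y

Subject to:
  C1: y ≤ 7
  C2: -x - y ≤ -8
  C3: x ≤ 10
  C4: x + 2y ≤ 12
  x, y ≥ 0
The point (10, 1) satisfies every constraint, so the LP is feasible; the constraints give x ≤ 10 and y ≤ 7, which with x, y ≥ 0 keep the feasible region inside a bounded box. A feasible, bounded LP attains a finite optimum at a vertex.

Evaluating z = 5x + 5y at each vertex:
  (8, 0): z = 40
  (10, 0): z = 50
  (10, 1): z = 55
  (4, 4): z = 40

Feasible with finite optimum z* = 55 at (10, 1).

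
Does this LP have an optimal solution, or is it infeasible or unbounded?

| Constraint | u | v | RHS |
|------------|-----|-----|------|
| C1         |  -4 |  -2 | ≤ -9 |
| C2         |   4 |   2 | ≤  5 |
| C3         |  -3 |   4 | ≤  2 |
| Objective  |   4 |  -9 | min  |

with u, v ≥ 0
C2 requires 4u + 2v ≤ 5, while C1 (-4u - 2v ≤ -9) is equivalent to 4u + 2v ≥ 9. Together they would need 9 ≤ 4u + 2v ≤ 5, which is impossible since 9 > 5. No point satisfies all constraints.

The feasible region is empty; the LP is infeasible.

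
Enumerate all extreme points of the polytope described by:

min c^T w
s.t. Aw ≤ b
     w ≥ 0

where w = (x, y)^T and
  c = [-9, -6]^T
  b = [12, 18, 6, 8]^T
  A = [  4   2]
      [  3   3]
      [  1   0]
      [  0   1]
Each vertex is the intersection of two constraint boundaries that also satisfies all remaining constraints:
  x = 0 and y = 0 → (0, 0)
  4x + 2y = 12 and y = 0 → (3, 0)
  4x + 2y = 12 and 3x + 3y = 18 → (0, 6)

Vertices: (0, 0), (3, 0), (0, 6)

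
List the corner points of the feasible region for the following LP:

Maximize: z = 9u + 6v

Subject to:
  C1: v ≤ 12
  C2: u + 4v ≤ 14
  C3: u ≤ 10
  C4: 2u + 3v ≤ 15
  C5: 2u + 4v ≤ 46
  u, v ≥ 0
Each vertex is the intersection of two constraint boundaries that also satisfies all remaining constraints:
  u = 0 and v = 0 → (0, 0)
  2u + 3v = 15 and v = 0 → (7.5, 0)
  u + 4v = 14 and 2u + 3v = 15 → (3.6, 2.6)
  u + 4v = 14 and u = 0 → (0, 3.5)

Vertices: (0, 0), (7.5, 0), (3.6, 2.6), (0, 3.5)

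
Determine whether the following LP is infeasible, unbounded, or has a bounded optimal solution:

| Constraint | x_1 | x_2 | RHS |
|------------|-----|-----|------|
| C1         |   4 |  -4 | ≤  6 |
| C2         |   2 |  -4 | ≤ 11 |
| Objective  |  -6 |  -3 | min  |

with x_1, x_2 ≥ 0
Feasible point: (0, 0) satisfies every constraint, so the LP is feasible.
Direction d = (0, 1): for each constraint row a, a·d ≤ 0 —
  (4)(0) + (-4)(1) = -4 ≤ 0
  (2)(0) + (-4)(1) = -4 ≤ 0
and d ≥ 0, so (0, 0) + t·d stays feasible for every t ≥ 0. Along this ray z = -6x_1 - 3x_2 changes by -3 per unit t, so z → −∞.

The LP is unbounded; z can be made arbitrarily small.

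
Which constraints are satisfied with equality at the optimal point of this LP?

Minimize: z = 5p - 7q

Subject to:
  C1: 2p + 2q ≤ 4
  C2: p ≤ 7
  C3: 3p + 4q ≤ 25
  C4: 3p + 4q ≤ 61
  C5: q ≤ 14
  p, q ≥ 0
Optimal: p = 0, q = 2
Slack at optimum:
  C1: slack = 0 (binding)
  C2: slack = 7
  C3: slack = 17
  C4: slack = 53
  C5: slack = 12
  p ≥ 0: p = 0 (binding)
  q ≥ 0: q = 2
Binding constraints: C1, p ≥ 0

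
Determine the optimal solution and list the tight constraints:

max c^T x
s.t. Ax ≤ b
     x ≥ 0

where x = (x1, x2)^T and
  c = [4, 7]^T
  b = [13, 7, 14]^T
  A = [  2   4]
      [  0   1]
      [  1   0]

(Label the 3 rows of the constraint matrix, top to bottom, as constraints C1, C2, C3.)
Optimal: x1 = 6.5, x2 = 0
Binding: C1, x2 ≥ 0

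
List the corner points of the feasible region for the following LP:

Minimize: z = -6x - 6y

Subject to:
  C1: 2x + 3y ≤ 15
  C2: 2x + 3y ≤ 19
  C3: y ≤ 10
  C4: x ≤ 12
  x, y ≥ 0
Each vertex is the intersection of two constraint boundaries that also satisfies all remaining constraints:
  x = 0 and y = 0 → (0, 0)
  2x + 3y = 15 and y = 0 → (7.5, 0)
  2x + 3y = 15 and x = 0 → (0, 5)

Vertices: (0, 0), (7.5, 0), (0, 5)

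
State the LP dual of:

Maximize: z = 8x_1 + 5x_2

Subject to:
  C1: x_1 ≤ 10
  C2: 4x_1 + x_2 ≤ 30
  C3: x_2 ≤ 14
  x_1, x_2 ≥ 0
Minimize: z = 10y1 + 30y2 + 14y3

Subject to:
  C1: -y1 - 4y2 ≤ -8
  C2: -y2 - y3 ≤ -5
  y1, y2, y3 ≥ 0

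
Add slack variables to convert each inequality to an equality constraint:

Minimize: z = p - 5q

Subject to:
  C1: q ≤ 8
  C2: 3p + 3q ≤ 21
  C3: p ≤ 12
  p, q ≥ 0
min z = p - 5q

s.t.
  q + s1 = 8
  3p + 3q + s2 = 21
  p + s3 = 12
  p, q, s1, s2, s3 ≥ 0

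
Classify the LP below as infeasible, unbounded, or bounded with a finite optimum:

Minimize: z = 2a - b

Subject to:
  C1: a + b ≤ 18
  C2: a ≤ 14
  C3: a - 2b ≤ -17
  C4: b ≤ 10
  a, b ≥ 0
The point (0, 10) satisfies every constraint, so the LP is feasible; the constraints give a ≤ 14 and b ≤ 10, which with a, b ≥ 0 keep the feasible region inside a bounded box. A feasible, bounded LP attains a finite optimum at a vertex.

Evaluating z = 2a - b at each vertex:
  (0, 8.5): z = -8.5
  (3, 10): z = -4
  (0, 10): z = -10

The LP has an optimal solution: (0, 10) with z = -10.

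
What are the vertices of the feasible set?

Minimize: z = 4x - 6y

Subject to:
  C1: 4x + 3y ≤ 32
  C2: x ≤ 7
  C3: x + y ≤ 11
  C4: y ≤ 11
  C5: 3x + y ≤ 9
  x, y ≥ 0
Each vertex is the intersection of two constraint boundaries that also satisfies all remaining constraints:
  x = 0 and y = 0 → (0, 0)
  3x + y = 9 and y = 0 → (3, 0)
  3x + y = 9 and x = 0 → (0, 9)

Vertices: (0, 0), (3, 0), (0, 9)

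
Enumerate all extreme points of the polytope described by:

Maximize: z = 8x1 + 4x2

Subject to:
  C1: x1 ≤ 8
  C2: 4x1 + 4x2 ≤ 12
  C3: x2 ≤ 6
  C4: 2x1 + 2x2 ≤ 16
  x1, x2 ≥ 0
Each vertex is the intersection of two constraint boundaries that also satisfies all remaining constraints:
  x1 = 0 and x2 = 0 → (0, 0)
  4x1 + 4x2 = 12 and x2 = 0 → (3, 0)
  4x1 + 4x2 = 12 and x1 = 0 → (0, 3)

Vertices: (0, 0), (3, 0), (0, 3)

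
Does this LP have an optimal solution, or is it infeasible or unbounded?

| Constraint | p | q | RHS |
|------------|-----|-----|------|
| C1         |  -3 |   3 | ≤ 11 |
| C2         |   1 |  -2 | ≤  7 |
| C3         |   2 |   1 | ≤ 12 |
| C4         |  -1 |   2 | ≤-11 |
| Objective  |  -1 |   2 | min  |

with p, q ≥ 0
C2 requires p - 2q ≤ 7, while C4 (-p + 2q ≤ -11) is equivalent to p - 2q ≥ 11. Together they would need 11 ≤ p - 2q ≤ 7, which is impossible since 11 > 7. No point satisfies all constraints.

The feasible region is empty; the LP is infeasible.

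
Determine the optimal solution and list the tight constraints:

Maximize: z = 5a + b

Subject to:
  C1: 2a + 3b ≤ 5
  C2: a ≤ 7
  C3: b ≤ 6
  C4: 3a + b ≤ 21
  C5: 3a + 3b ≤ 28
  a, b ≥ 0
Optimal: a = 2.5, b = 0
Binding: C1, b ≥ 0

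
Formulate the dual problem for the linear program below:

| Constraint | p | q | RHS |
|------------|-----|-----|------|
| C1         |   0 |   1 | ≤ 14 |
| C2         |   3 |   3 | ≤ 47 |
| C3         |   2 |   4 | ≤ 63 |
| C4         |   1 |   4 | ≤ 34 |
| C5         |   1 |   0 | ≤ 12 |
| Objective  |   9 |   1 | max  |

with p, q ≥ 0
Minimize: z = 14y1 + 47y2 + 63y3 + 34y4 + 12y5

Subject to:
  C1: -3y2 - 2y3 - y4 - y5 ≤ -9
  C2: -y1 - 3y2 - 4y3 - 4y4 ≤ -1
  y1, y2, y3, y4, y5 ≥ 0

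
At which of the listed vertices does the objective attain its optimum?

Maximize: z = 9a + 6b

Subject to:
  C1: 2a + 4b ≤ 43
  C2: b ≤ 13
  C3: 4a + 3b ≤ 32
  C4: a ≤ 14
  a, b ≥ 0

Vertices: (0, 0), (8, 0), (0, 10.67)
(8, 0) with z = 72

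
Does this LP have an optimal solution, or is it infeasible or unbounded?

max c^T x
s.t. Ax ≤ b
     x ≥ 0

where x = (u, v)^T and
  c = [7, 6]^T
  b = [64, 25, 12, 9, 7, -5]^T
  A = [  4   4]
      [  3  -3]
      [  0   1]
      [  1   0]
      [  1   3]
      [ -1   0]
The point (7, 0) satisfies every constraint, so the LP is feasible; the constraints give u ≤ 9 and v ≤ 12, which with u, v ≥ 0 keep the feasible region inside a bounded box. A feasible, bounded LP attains a finite optimum at a vertex.

Evaluating z = 7u + 6v at each vertex:
  (5, 0): z = 35
  (7, 0): z = 49
  (5, 0.6667): z = 39

The LP has an optimal solution: (7, 0) with z = 49.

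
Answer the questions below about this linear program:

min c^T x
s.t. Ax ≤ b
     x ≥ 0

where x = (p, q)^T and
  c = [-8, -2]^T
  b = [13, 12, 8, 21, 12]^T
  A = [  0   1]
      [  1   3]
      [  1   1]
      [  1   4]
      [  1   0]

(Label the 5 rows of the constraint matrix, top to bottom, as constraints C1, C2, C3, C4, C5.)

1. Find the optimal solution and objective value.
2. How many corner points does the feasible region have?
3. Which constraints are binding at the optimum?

1. p = 8, q = 0, z = -64
2. 4
3. C3, q ≥ 0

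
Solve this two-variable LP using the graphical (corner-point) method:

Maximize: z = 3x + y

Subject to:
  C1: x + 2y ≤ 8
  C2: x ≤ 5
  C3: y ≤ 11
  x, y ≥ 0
Each vertex is the intersection of two constraint boundaries that also satisfies all remaining constraints:
  x = 0 and y = 0 → (0, 0)
  x = 5 and y = 0 → (5, 0)
  x + 2y = 8 and x = 5 → (5, 1.5)
  x + 2y = 8 and x = 0 → (0, 4)

Evaluating z = 3x + y at each vertex:
  (0, 0): z = 0
  (5, 0): z = 15
  (5, 1.5): z = 16.5
  (0, 4): z = 4

The maximum is at (5, 1.5) with z = 16.5.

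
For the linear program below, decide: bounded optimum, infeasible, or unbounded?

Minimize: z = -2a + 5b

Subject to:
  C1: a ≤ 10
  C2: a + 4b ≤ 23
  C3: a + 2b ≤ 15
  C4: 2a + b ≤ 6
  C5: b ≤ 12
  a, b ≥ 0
The point (3, 0) satisfies every constraint, so the LP is feasible; the constraints give a ≤ 10 and b ≤ 12, which with a, b ≥ 0 keep the feasible region inside a bounded box. A feasible, bounded LP attains a finite optimum at a vertex.

Evaluating z = -2a + 5b at each vertex:
  (0, 0): z = 0
  (3, 0): z = -6
  (0.1429, 5.714): z = 28.29
  (0, 5.75): z = 28.75

The LP has an optimal solution: (3, 0) with z = -6.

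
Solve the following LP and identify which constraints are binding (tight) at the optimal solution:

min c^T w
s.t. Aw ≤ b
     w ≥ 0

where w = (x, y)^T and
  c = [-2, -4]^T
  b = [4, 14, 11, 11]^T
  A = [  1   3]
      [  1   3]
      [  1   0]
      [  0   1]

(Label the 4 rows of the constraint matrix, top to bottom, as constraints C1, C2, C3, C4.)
Optimal: x = 4, y = 0
Slack at optimum:
  C1: slack = 0 (binding)
  C2: slack = 10
  C3: slack = 7
  C4: slack = 11
  x ≥ 0: x = 4
  y ≥ 0: y = 0 (binding)
Binding constraints: C1, y ≥ 0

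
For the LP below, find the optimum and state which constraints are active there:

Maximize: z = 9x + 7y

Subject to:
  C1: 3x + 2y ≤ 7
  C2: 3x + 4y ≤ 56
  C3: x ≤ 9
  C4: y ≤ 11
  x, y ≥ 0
Optimal: x = 0, y = 3.5
Slack at optimum:
  C1: slack = 0 (binding)
  C2: slack = 42
  C3: slack = 9
  C4: slack = 7.5
  x ≥ 0: x = 0 (binding)
  y ≥ 0: y = 3.5
Binding constraints: C1, x ≥ 0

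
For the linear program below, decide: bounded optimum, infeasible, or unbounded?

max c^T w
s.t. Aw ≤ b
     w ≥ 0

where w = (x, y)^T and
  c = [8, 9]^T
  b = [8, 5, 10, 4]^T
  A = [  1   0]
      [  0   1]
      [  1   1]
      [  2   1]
The point (0, 4) satisfies every constraint, so the LP is feasible; the constraints give x ≤ 8 and y ≤ 5, which with x, y ≥ 0 keep the feasible region inside a bounded box. A feasible, bounded LP attains a finite optimum at a vertex.

Evaluating z = 8x + 9y at each vertex:
  (0, 0): z = 0
  (2, 0): z = 16
  (0, 4): z = 36

The LP has an optimal solution: (0, 4) with z = 36.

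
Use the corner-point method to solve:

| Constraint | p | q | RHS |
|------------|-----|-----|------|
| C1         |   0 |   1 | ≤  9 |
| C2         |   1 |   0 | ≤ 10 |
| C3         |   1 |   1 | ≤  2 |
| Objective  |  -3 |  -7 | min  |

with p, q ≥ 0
p = 0, q = 2, z = -14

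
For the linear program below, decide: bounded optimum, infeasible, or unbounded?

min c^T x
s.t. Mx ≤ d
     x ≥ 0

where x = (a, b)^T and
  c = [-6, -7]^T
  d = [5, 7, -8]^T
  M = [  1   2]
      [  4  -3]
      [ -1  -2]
One constraint requires a + 2b ≤ 5, while the constraint -a - 2b ≤ -8 is equivalent to a + 2b ≥ 8. Together they would need 8 ≤ a + 2b ≤ 5, which is impossible since 8 > 5. No point satisfies all constraints.

Infeasible: no point satisfies all constraints simultaneously.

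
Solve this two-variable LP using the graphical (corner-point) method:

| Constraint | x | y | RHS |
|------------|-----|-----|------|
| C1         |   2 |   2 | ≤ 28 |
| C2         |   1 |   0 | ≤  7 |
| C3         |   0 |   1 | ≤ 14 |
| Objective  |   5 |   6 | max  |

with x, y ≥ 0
x = 0, y = 14, z = 84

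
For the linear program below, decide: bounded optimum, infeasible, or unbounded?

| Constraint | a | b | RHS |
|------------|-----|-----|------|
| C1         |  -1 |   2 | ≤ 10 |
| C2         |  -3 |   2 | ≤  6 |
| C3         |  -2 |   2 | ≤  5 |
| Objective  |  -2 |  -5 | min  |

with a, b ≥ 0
Feasible point: (0, 0) satisfies every constraint, so the LP is feasible.
Direction d = (1, 0): for each constraint row a, a·d ≤ 0 —
  (-1)(1) + (2)(0) = -1 ≤ 0
  (-3)(1) + (2)(0) = -3 ≤ 0
  (-2)(1) + (2)(0) = -2 ≤ 0
and d ≥ 0, so (0, 0) + t·d stays feasible for every t ≥ 0. Along this ray z = -2a - 5b changes by -2 per unit t, so z → −∞.

Unbounded — the objective can decrease without bound over the feasible region.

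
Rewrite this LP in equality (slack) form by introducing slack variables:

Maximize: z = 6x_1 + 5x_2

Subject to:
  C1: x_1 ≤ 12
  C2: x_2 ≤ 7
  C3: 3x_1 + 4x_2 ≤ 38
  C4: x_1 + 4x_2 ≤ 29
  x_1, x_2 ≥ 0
max z = 6x_1 + 5x_2

s.t.
  x_1 + s1 = 12
  x_2 + s2 = 7
  3x_1 + 4x_2 + s3 = 38
  x_1 + 4x_2 + s4 = 29
  x_1, x_2, s1, s2, s3, s4 ≥ 0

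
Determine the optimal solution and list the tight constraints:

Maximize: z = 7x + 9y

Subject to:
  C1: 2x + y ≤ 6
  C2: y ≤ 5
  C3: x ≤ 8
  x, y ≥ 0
Optimal: x = 0.5, y = 5
Slack at optimum:
  C1: slack = 0 (binding)
  C2: slack = 0 (binding)
  C3: slack = 7.5
  x ≥ 0: x = 0.5
  y ≥ 0: y = 5
Binding constraints: C1, C2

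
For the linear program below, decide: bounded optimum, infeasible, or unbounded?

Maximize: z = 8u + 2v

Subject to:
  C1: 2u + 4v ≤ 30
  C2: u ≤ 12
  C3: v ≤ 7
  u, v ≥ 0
The point (12, 1.5) satisfies every constraint, so the LP is feasible; the constraints give u ≤ 12 and v ≤ 7, which with u, v ≥ 0 keep the feasible region inside a bounded box. A feasible, bounded LP attains a finite optimum at a vertex.

Bounded optimum: z* = 99 at (12, 1.5).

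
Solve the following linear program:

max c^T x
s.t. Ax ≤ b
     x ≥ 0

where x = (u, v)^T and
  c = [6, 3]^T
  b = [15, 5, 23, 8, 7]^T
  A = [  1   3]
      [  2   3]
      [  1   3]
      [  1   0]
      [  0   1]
Each vertex is the intersection of two constraint boundaries that also satisfies all remaining constraints:
  u = 0 and v = 0 → (0, 0)
  2u + 3v = 5 and v = 0 → (2.5, 0)
  2u + 3v = 5 and u = 0 → (0, 1.667)

Evaluating z = 6u + 3v at each vertex:
  (0, 0): z = 0
  (2.5, 0): z = 15
  (0, 1.667): z = 5

The maximum is at (2.5, 0) with z = 15.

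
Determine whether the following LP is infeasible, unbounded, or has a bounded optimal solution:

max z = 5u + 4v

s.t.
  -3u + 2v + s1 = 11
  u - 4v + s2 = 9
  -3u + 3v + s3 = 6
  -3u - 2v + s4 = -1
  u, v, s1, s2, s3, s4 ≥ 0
Feasible point: (0, 1) satisfies every constraint, so the LP is feasible.
Direction d = (1, 1): for each constraint row a, a·d ≤ 0 —
  (-3)(1) + (2)(1) = -1 ≤ 0
  (1)(1) + (-4)(1) = -3 ≤ 0
  (-3)(1) + (3)(1) = 0 ≤ 0
  (-3)(1) + (-2)(1) = -5 ≤ 0
and d ≥ 0, so (0, 1) + t·d stays feasible for every t ≥ 0. Along this ray z = 5u + 4v changes by 9 per unit t, so z → +∞.

Unbounded: there is a feasible ray along which z → +∞.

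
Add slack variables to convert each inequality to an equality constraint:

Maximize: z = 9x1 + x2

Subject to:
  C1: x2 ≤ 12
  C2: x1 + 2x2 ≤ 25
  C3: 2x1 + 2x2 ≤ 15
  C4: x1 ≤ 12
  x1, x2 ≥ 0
max z = 9x1 + x2

s.t.
  x2 + s1 = 12
  x1 + 2x2 + s2 = 25
  2x1 + 2x2 + s3 = 15
  x1 + s4 = 12
  x1, x2, s1, s2, s3, s4 ≥ 0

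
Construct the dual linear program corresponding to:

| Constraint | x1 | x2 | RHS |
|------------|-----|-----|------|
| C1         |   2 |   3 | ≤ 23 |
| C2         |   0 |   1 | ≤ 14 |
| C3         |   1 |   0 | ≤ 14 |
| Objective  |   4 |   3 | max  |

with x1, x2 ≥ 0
Minimize: z = 23y1 + 14y2 + 14y3

Subject to:
  C1: -2y1 - y3 ≤ -4
  C2: -3y1 - y2 ≤ -3
  y1, y2, y3 ≥ 0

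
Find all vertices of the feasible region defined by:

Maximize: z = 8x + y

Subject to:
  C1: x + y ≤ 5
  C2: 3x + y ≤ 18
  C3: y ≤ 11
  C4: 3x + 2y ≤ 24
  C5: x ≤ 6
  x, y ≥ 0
Each vertex is the intersection of two constraint boundaries that also satisfies all remaining constraints:
  x = 0 and y = 0 → (0, 0)
  x + y = 5 and y = 0 → (5, 0)
  x + y = 5 and x = 0 → (0, 5)

Vertices: (0, 0), (5, 0), (0, 5)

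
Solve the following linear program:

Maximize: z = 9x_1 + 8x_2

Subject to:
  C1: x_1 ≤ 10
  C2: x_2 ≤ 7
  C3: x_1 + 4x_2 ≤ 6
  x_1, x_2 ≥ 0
x_1 = 6, x_2 = 0, z = 54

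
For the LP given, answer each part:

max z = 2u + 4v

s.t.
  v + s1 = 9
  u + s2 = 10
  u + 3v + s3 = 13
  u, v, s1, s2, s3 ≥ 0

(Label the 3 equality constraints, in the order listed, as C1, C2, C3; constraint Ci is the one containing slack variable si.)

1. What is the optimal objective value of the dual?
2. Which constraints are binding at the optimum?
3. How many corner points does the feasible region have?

1. 24 (by strong duality, equal to the primal optimum)
2. C2, C3
3. 4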